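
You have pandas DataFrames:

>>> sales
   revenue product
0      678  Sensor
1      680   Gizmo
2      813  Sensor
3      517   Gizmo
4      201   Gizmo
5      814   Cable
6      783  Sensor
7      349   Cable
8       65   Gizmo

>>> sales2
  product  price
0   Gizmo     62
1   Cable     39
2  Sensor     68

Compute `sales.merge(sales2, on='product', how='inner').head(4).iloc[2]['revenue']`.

merge on 'product' (how='inner') → 9 rows:
   revenue product  price
0      678  Sensor     68
1      680   Gizmo     62
2      813  Sensor     68
3      517   Gizmo     62
4      201   Gizmo     62
5      814   Cable     39
6      783  Sensor     68
7      349   Cable     39
8       65   Gizmo     62
take first 4 rows:
   revenue product  price
0      678  Sensor     68
1      680   Gizmo     62
2      813  Sensor     68
3      517   Gizmo     62
Then the value at position 2, column 'revenue': 813

813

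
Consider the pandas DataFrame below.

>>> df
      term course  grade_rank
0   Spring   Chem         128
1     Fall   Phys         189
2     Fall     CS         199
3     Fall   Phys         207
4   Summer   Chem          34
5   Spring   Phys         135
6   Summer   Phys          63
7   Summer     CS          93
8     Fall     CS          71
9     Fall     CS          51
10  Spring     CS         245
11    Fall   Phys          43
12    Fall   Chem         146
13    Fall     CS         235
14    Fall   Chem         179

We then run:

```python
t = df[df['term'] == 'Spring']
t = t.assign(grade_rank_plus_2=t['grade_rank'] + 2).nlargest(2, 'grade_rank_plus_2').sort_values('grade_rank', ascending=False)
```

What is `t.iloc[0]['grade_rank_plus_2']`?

filter rows where term == 'Spring':
      term course  grade_rank
0   Spring   Chem         128
5   Spring   Phys         135
10  Spring     CS         245
add column grade_rank_plus_2 = t['grade_rank'] + 2:
      term course  grade_rank  grade_rank_plus_2
0   Spring   Chem         128                130
5   Spring   Phys         135                137
10  Spring     CS         245                247
take 2 rows with largest grade_rank_plus_2:
      term course  grade_rank  grade_rank_plus_2
10  Spring     CS         245                247
5   Spring   Phys         135                137
sort by grade_rank descending:
      term course  grade_rank  grade_rank_plus_2
10  Spring     CS         245                247
5   Spring   Phys         135                137
Hence 247.

247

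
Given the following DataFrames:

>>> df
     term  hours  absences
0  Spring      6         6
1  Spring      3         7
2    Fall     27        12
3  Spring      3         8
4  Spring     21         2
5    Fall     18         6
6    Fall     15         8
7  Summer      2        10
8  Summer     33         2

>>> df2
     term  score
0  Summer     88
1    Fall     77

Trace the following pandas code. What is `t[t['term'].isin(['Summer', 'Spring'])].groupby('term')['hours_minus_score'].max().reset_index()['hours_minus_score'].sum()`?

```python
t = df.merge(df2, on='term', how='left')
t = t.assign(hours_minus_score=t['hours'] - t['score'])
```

merge on 'term' (how='left') → 9 rows:
     term  hours  absences  score
0  Spring      6         6    NaN
1  Spring      3         7    NaN
2    Fall     27        12   77.0
3  Spring      3         8    NaN
4  Spring     21         2    NaN
5    Fall     18         6   77.0
6    Fall     15         8   77.0
7  Summer      2        10   88.0
8  Summer     33         2   88.0
add column hours_minus_score = t['hours'] - t['score']:
     term  hours  absences  score  hours_minus_score
0  Spring      6         6    NaN                NaN
1  Spring      3         7    NaN                NaN
2    Fall     27        12   77.0              -50.0
3  Spring      3         8    NaN                NaN
4  Spring     21         2    NaN                NaN
5    Fall     18         6   77.0              -59.0
6    Fall     15         8   77.0              -62.0
7  Summer      2        10   88.0              -86.0
8  Summer     33         2   88.0              -55.0
filter rows where term in ['Summer', 'Spring']:
     term  hours  absences  score  hours_minus_score
0  Spring      6         6    NaN                NaN
1  Spring      3         7    NaN                NaN
3  Spring      3         8    NaN                NaN
4  Spring     21         2    NaN                NaN
7  Summer      2        10   88.0              -86.0
8  Summer     33         2   88.0              -55.0
group by term, max of hours_minus_score:
term
Spring     NaN
Summer   -55.0
Name: hours_minus_score, dtype: float64
reset_index():
     term  hours_minus_score
0  Spring                NaN
1  Summer              -55.0

-55.0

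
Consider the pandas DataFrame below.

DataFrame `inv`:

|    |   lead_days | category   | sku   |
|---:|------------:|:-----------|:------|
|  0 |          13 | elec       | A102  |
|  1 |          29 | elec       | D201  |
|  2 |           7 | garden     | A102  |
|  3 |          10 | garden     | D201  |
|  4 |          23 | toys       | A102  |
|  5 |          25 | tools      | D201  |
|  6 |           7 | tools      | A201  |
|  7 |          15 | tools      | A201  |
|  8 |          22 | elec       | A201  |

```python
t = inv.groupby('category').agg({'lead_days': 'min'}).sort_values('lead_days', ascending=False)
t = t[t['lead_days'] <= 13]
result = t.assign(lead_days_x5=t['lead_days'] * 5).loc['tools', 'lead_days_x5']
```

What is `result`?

group by category, min of lead_days:
          lead_days
category           
elec             13
garden            7
tools             7
toys             23
sort by lead_days descending:
          lead_days
category           
toys             23
elec             13
garden            7
tools             7
filter rows where lead_days <= 13:
          lead_days
category           
elec             13
garden            7
tools             7
add column lead_days_x5 = t['lead_days'] * 5:
          lead_days  lead_days_x5
category                         
elec             13            65
garden            7            35
tools             7            35
Taking the value at row 'tools', column 'lead_days_x5' gives 35.

35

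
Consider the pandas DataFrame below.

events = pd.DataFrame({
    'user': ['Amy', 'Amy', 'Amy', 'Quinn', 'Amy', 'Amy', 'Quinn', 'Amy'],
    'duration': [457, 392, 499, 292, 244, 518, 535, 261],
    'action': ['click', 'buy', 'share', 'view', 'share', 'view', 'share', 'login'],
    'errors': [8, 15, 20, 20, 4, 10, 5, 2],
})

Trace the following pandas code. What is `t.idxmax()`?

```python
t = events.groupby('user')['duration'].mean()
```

Quinn

group by user, mean of duration:
user
Amy      395.166667
Quinn    413.500000
Name: duration, dtype: float64
Finally, label with the largest value = Quinn.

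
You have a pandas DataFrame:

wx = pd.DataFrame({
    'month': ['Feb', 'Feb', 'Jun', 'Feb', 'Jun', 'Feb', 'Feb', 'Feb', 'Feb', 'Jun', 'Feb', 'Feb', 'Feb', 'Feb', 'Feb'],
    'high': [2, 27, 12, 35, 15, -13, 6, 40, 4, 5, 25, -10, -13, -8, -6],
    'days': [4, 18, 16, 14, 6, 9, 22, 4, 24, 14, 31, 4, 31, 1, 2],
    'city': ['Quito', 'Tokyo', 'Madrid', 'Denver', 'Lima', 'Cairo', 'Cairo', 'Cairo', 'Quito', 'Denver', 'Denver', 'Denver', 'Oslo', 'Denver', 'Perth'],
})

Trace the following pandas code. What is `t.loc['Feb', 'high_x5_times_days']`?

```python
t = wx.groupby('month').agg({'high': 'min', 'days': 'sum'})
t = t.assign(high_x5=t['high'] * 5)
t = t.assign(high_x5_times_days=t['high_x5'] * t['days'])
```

-10660

group by month: min(high), sum(days):
       high  days
month            
Feb     -13   164
Jun       5    36
add column high_x5 = t['high'] * 5:
       high  days  high_x5
month                     
Feb     -13   164      -65
Jun       5    36       25
add column high_x5_times_days = t['high_x5'] * t['days']:
       high  days  high_x5  high_x5_times_days
month                                         
Feb     -13   164      -65              -10660
Jun       5    36       25                 900
Reading off the value at row 'Feb', column 'high_x5_times_days', we get -10660.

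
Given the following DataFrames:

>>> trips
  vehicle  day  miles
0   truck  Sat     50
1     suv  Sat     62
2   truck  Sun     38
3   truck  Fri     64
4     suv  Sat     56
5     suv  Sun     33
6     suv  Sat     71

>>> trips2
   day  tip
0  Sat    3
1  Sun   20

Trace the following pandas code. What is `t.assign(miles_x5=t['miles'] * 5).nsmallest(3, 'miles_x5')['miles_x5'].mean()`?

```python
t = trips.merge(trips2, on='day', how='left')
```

201.666666667

merge on 'day' (how='left') → 7 rows:
  vehicle  day  miles   tip
0   truck  Sat     50   3.0
1     suv  Sat     62   3.0
2   truck  Sun     38  20.0
3   truck  Fri     64   NaN
4     suv  Sat     56   3.0
5     suv  Sun     33  20.0
6     suv  Sat     71   3.0
add column miles_x5 = t['miles'] * 5:
  vehicle  day  miles   tip  miles_x5
0   truck  Sat     50   3.0       250
1     suv  Sat     62   3.0       310
2   truck  Sun     38  20.0       190
3   truck  Fri     64   NaN       320
4     suv  Sat     56   3.0       280
5     suv  Sun     33  20.0       165
6     suv  Sat     71   3.0       355
take 3 rows with smallest miles_x5:
  vehicle  day  miles   tip  miles_x5
5     suv  Sun     33  20.0       165
2   truck  Sun     38  20.0       190
0   truck  Sat     50   3.0       250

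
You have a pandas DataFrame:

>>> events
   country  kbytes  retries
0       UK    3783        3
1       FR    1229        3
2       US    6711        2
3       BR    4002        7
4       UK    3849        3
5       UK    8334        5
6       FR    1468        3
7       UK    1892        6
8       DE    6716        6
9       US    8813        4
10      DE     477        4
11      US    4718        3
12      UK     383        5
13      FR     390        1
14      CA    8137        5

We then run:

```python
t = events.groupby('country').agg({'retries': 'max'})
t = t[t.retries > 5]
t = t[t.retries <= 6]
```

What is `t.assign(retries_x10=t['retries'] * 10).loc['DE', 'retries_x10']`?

60

group by country, max of retries:
         retries
country         
BR             7
CA             5
DE             6
FR             3
UK             6
US             4
filter rows where retries > 5:
         retries
country         
BR             7
DE             6
UK             6
filter rows where retries <= 6:
         retries
country         
DE             6
UK             6
add column retries_x10 = t['retries'] * 10:
         retries  retries_x10
country                      
DE             6           60
UK             6           60
Then the value at row 'DE', column 'retries_x10': 60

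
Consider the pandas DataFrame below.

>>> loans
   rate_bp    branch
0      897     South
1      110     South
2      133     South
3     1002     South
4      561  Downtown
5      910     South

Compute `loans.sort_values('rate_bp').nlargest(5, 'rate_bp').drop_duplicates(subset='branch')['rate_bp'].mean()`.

781.5

sort by rate_bp:
   rate_bp    branch
1      110     South
2      133     South
4      561  Downtown
0      897     South
5      910     South
3     1002     South
take 5 rows with largest rate_bp:
   rate_bp    branch
3     1002     South
5      910     South
0      897     South
4      561  Downtown
2      133     South
drop duplicate branch (keep=first):
   rate_bp    branch
3     1002     South
4      561  Downtown
Hence 781.5.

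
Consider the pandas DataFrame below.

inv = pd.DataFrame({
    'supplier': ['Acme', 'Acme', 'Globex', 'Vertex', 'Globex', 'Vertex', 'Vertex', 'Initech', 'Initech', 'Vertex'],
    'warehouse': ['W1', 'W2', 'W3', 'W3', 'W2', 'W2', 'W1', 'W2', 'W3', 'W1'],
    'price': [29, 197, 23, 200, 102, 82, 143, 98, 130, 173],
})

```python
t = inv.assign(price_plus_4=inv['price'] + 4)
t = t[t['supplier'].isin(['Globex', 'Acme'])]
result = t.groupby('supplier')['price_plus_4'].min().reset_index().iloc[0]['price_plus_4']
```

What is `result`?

add column price_plus_4 = inv['price'] + 4:
  supplier warehouse  price  price_plus_4
0     Acme        W1     29            33
1     Acme        W2    197           201
2   Globex        W3     23            27
3   Vertex        W3    200           204
4   Globex        W2    102           106
5   Vertex        W2     82            86
6   Vertex        W1    143           147
7  Initech        W2     98           102
8  Initech        W3    130           134
9   Vertex        W1    173           177
filter rows where supplier in ['Globex', 'Acme']:
  supplier warehouse  price  price_plus_4
0     Acme        W1     29            33
1     Acme        W2    197           201
2   Globex        W3     23            27
4   Globex        W2    102           106
group by supplier, min of price_plus_4:
supplier
Acme      33
Globex    27
Name: price_plus_4, dtype: int64
reset_index():
  supplier  price_plus_4
0     Acme            33
1   Globex            27
The value at position 0, column 'price_plus_4' is 33.

33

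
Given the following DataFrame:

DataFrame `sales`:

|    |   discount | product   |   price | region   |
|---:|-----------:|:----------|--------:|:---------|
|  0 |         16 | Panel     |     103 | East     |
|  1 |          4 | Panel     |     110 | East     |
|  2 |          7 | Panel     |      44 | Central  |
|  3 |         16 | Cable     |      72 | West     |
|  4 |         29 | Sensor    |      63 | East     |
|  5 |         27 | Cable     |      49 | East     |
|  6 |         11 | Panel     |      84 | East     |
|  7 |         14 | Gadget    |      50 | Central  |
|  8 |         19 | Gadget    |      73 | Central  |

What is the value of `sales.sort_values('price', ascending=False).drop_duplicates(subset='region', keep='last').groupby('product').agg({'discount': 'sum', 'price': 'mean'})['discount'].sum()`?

sort by price descending:
   discount product  price   region
1         4   Panel    110     East
0        16   Panel    103     East
6        11   Panel     84     East
8        19  Gadget     73  Central
3        16   Cable     72     West
4        29  Sensor     63     East
7        14  Gadget     50  Central
5        27   Cable     49     East
2         7   Panel     44  Central
drop duplicate region (keep=last):
   discount product  price   region
3        16   Cable     72     West
5        27   Cable     49     East
2         7   Panel     44  Central
group by product: sum(discount), mean(price):
         discount  price
product                 
Cable          43   60.5
Panel           7   44.0
sum of column 'discount' → 50

50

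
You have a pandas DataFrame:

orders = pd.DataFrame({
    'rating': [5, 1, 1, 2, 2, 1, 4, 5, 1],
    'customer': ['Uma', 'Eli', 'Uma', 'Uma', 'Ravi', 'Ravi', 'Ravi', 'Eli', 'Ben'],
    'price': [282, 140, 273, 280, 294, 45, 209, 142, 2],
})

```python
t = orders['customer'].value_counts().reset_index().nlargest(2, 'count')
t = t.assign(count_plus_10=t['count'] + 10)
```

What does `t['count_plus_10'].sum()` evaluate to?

26

value_counts of customer:
customer
Uma     3
Ravi    3
Eli     2
Ben     1
Name: count, dtype: int64
reset_index():
  customer  count
0      Uma      3
1     Ravi      3
2      Eli      2
3      Ben      1
take 2 rows with largest count:
  customer  count
0      Uma      3
1     Ravi      3
add column count_plus_10 = t['count'] + 10:
  customer  count  count_plus_10
0      Uma      3             13
1     Ravi      3             13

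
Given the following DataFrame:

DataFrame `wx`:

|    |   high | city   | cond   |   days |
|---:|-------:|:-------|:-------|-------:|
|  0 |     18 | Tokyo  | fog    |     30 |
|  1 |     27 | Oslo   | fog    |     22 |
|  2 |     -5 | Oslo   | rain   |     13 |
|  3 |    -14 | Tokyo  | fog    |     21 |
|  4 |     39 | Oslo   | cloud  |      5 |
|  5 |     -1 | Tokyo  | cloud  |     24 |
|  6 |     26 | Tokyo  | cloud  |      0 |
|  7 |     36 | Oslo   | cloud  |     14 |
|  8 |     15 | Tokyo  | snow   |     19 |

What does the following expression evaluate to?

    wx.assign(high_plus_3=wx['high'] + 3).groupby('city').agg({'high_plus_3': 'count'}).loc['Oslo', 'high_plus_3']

4

add column high_plus_3 = wx['high'] + 3:
   high   city   cond  days  high_plus_3
0    18  Tokyo    fog    30           21
1    27   Oslo    fog    22           30
2    -5   Oslo   rain    13           -2
3   -14  Tokyo    fog    21          -11
4    39   Oslo  cloud     5           42
5    -1  Tokyo  cloud    24            2
6    26  Tokyo  cloud     0           29
7    36   Oslo  cloud    14           39
8    15  Tokyo   snow    19           18
group by city, count of high_plus_3:
       high_plus_3
city              
Oslo             4
Tokyo            5
Finally, value at row 'Oslo', column 'high_plus_3' = 4.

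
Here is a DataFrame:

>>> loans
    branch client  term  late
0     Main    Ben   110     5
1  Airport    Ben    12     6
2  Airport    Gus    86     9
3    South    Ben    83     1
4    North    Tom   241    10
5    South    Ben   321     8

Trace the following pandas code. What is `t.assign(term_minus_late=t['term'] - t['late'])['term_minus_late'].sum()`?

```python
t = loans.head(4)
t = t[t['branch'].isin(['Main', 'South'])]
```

187

take first 4 rows:
    branch client  term  late
0     Main    Ben   110     5
1  Airport    Ben    12     6
2  Airport    Gus    86     9
3    South    Ben    83     1
filter rows where branch in ['Main', 'South']:
  branch client  term  late
0   Main    Ben   110     5
3  South    Ben    83     1
add column term_minus_late = t['term'] - t['late']:
  branch client  term  late  term_minus_late
0   Main    Ben   110     5              105
3  South    Ben    83     1               82
sum of column 'term_minus_late' → 187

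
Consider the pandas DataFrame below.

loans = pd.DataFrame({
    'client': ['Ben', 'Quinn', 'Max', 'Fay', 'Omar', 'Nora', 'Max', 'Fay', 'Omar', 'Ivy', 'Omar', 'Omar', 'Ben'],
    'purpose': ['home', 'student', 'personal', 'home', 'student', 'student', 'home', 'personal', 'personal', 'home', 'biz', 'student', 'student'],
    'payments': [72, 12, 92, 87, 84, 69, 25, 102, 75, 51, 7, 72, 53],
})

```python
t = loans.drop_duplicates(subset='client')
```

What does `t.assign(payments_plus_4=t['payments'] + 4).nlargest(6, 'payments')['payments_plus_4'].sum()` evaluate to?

drop duplicate client (keep=first):
  client   purpose  payments
0    Ben      home        72
1  Quinn   student        12
2    Max  personal        92
3    Fay      home        87
4   Omar   student        84
5   Nora   student        69
9    Ivy      home        51
add column payments_plus_4 = t['payments'] + 4:
  client   purpose  payments  payments_plus_4
0    Ben      home        72               76
1  Quinn   student        12               16
2    Max  personal        92               96
3    Fay      home        87               91
4   Omar   student        84               88
5   Nora   student        69               73
9    Ivy      home        51               55
take 6 rows with largest payments:
  client   purpose  payments  payments_plus_4
2    Max  personal        92               96
3    Fay      home        87               91
4   Omar   student        84               88
0    Ben      home        72               76
5   Nora   student        69               73
9    Ivy      home        51               55
The sum of column 'payments_plus_4' is 479.

479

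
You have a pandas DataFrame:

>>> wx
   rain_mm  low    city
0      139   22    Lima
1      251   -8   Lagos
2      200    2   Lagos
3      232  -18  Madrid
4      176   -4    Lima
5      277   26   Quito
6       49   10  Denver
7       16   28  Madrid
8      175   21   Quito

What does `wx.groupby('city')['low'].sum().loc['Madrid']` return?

10

group by city, sum of low:
city
Denver    10
Lagos     -6
Lima      18
Madrid    10
Quito     47
Name: low, dtype: int64
Hence 10.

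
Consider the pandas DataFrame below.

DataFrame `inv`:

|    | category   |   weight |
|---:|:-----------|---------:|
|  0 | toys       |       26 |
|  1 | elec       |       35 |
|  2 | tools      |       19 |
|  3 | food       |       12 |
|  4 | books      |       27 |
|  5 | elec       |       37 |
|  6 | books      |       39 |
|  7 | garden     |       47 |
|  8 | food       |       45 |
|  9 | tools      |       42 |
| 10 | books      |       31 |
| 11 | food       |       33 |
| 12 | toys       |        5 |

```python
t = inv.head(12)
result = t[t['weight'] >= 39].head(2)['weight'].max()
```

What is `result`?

47

take first 12 rows:
   category  weight
0      toys      26
1      elec      35
2     tools      19
3      food      12
4     books      27
5      elec      37
6     books      39
7    garden      47
8      food      45
9     tools      42
10    books      31
11     food      33
filter rows where weight >= 39:
  category  weight
6    books      39
7   garden      47
8     food      45
9    tools      42
take first 2 rows:
  category  weight
6    books      39
7   garden      47
Taking the max of column 'weight' gives 47.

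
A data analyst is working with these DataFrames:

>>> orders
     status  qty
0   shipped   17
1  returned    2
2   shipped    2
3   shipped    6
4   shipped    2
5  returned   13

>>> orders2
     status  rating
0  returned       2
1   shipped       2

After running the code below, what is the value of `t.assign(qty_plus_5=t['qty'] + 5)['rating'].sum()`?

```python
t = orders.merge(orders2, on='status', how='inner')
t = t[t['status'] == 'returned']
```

merge on 'status' (how='inner') → 6 rows:
     status  qty  rating
0   shipped   17       2
1  returned    2       2
2   shipped    2       2
3   shipped    6       2
4   shipped    2       2
5  returned   13       2
filter rows where status == 'returned':
     status  qty  rating
1  returned    2       2
5  returned   13       2
add column qty_plus_5 = t['qty'] + 5:
     status  qty  rating  qty_plus_5
1  returned    2       2           7
5  returned   13       2          18
Hence 4.

4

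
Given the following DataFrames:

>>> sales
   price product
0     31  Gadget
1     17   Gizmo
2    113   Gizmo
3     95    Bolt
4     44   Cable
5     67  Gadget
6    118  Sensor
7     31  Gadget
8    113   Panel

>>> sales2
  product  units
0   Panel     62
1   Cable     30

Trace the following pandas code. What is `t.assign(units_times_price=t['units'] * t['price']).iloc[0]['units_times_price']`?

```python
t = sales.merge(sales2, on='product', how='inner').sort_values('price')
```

merge on 'product' (how='inner') → 2 rows:
   price product  units
0     44   Cable     30
1    113   Panel     62
sort by price:
   price product  units
0     44   Cable     30
1    113   Panel     62
add column units_times_price = t['units'] * t['price']:
   price product  units  units_times_price
0     44   Cable     30               1320
1    113   Panel     62               7006

1320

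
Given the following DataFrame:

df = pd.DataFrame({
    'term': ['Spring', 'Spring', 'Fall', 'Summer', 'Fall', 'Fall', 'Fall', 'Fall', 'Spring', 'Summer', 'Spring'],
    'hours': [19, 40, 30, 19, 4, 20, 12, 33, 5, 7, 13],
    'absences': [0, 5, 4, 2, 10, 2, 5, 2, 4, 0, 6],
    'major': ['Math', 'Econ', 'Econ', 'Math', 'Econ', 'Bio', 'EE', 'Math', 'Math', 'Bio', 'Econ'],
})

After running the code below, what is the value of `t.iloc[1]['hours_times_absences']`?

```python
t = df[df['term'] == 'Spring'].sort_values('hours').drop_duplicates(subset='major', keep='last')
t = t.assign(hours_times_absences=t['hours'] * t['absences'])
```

200

filter rows where term == 'Spring':
      term  hours  absences major
0   Spring     19         0  Math
1   Spring     40         5  Econ
8   Spring      5         4  Math
10  Spring     13         6  Econ
sort by hours:
      term  hours  absences major
8   Spring      5         4  Math
10  Spring     13         6  Econ
0   Spring     19         0  Math
1   Spring     40         5  Econ
drop duplicate major (keep=last):
     term  hours  absences major
0  Spring     19         0  Math
1  Spring     40         5  Econ
add column hours_times_absences = t['hours'] * t['absences']:
     term  hours  absences major  hours_times_absences
0  Spring     19         0  Math                     0
1  Spring     40         5  Econ                   200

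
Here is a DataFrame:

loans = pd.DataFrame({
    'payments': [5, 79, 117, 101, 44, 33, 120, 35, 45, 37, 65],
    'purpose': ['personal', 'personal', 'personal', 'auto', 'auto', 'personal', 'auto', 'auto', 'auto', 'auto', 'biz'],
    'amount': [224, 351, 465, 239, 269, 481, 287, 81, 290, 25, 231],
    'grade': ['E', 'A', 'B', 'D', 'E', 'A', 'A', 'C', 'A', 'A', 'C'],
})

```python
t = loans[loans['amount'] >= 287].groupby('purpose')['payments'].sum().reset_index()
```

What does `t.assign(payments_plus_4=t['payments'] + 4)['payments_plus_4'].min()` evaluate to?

169

filter rows where amount >= 287:
   payments   purpose  amount grade
1        79  personal     351     A
2       117  personal     465     B
5        33  personal     481     A
6       120      auto     287     A
8        45      auto     290     A
group by purpose, sum of payments:
purpose
auto        165
personal    229
Name: payments, dtype: int64
reset_index():
    purpose  payments
0      auto       165
1  personal       229
add column payments_plus_4 = t['payments'] + 4:
    purpose  payments  payments_plus_4
0      auto       165              169
1  personal       229              233
The min of column 'payments_plus_4' is 169.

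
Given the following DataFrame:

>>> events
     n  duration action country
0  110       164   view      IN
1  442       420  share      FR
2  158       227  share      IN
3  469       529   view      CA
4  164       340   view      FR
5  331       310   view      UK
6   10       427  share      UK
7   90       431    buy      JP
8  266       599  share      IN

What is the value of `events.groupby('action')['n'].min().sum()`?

210

group by action, min of n:
action
buy       90
share     10
view     110
Name: n, dtype: int64
The sum of the resulting series is 210.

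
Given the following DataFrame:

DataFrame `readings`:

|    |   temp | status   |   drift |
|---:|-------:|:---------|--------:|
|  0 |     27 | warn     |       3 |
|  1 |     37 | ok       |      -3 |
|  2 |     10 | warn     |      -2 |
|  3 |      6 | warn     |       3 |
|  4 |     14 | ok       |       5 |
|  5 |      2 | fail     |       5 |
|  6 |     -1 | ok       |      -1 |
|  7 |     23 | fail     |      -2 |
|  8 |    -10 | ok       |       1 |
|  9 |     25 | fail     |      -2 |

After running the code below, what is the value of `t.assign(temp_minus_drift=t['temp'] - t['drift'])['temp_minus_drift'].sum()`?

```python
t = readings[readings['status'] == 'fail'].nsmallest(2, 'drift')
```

52

filter rows where status == 'fail':
   temp status  drift
5     2   fail      5
7    23   fail     -2
9    25   fail     -2
take 2 rows with smallest drift:
   temp status  drift
7    23   fail     -2
9    25   fail     -2
add column temp_minus_drift = t['temp'] - t['drift']:
   temp status  drift  temp_minus_drift
7    23   fail     -2                25
9    25   fail     -2                27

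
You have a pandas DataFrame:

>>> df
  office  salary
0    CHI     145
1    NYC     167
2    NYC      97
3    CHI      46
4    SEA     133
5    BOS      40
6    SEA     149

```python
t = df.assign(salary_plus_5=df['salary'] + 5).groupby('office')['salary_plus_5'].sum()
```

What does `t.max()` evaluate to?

add column salary_plus_5 = df['salary'] + 5:
  office  salary  salary_plus_5
0    CHI     145            150
1    NYC     167            172
2    NYC      97            102
3    CHI      46             51
4    SEA     133            138
5    BOS      40             45
6    SEA     149            154
group by office, sum of salary_plus_5:
office
BOS     45
CHI    201
NYC    274
SEA    292
Name: salary_plus_5, dtype: int64

292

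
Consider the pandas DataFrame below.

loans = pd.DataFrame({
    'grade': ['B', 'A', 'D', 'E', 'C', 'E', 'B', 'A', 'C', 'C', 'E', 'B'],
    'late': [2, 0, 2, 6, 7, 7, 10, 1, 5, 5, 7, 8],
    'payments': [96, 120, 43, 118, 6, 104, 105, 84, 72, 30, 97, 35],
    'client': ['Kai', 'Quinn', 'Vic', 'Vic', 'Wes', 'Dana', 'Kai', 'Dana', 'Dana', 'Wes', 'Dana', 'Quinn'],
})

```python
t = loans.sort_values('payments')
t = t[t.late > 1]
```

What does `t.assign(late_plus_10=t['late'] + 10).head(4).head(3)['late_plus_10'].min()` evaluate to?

15

sort by payments:
   grade  late  payments client
4      C     7         6    Wes
9      C     5        30    Wes
11     B     8        35  Quinn
2      D     2        43    Vic
8      C     5        72   Dana
7      A     1        84   Dana
0      B     2        96    Kai
10     E     7        97   Dana
5      E     7       104   Dana
6      B    10       105    Kai
3      E     6       118    Vic
1      A     0       120  Quinn
filter rows where late > 1:
   grade  late  payments client
4      C     7         6    Wes
9      C     5        30    Wes
11     B     8        35  Quinn
2      D     2        43    Vic
8      C     5        72   Dana
0      B     2        96    Kai
10     E     7        97   Dana
5      E     7       104   Dana
6      B    10       105    Kai
3      E     6       118    Vic
add column late_plus_10 = t['late'] + 10:
   grade  late  payments client  late_plus_10
4      C     7         6    Wes            17
9      C     5        30    Wes            15
11     B     8        35  Quinn            18
2      D     2        43    Vic            12
8      C     5        72   Dana            15
0      B     2        96    Kai            12
10     E     7        97   Dana            17
5      E     7       104   Dana            17
6      B    10       105    Kai            20
3      E     6       118    Vic            16
take first 4 rows:
   grade  late  payments client  late_plus_10
4      C     7         6    Wes            17
9      C     5        30    Wes            15
11     B     8        35  Quinn            18
2      D     2        43    Vic            12
take first 3 rows:
   grade  late  payments client  late_plus_10
4      C     7         6    Wes            17
9      C     5        30    Wes            15
11     B     8        35  Quinn            18
The min of column 'late_plus_10' is 15.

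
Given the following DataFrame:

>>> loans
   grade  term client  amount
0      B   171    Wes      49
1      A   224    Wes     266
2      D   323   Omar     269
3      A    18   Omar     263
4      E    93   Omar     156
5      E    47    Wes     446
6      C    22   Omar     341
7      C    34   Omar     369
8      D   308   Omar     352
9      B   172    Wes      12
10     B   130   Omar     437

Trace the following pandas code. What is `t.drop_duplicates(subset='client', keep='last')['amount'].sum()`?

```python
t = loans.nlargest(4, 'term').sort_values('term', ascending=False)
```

take 4 rows with largest term:
  grade  term client  amount
2     D   323   Omar     269
8     D   308   Omar     352
1     A   224    Wes     266
9     B   172    Wes      12
sort by term descending:
  grade  term client  amount
2     D   323   Omar     269
8     D   308   Omar     352
1     A   224    Wes     266
9     B   172    Wes      12
drop duplicate client (keep=last):
  grade  term client  amount
8     D   308   Omar     352
9     B   172    Wes      12
Hence 364.

364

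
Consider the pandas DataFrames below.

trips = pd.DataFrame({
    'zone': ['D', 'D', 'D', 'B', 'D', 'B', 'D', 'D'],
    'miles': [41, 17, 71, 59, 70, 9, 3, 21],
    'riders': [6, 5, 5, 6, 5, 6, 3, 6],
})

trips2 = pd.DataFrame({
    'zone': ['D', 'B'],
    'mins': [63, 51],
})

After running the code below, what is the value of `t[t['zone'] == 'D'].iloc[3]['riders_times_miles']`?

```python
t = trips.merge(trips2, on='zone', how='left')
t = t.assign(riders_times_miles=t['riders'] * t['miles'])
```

merge on 'zone' (how='left') → 8 rows:
  zone  miles  riders  mins
0    D     41       6    63
1    D     17       5    63
2    D     71       5    63
3    B     59       6    51
4    D     70       5    63
5    B      9       6    51
6    D      3       3    63
7    D     21       6    63
add column riders_times_miles = t['riders'] * t['miles']:
  zone  miles  riders  mins  riders_times_miles
0    D     41       6    63                 246
1    D     17       5    63                  85
2    D     71       5    63                 355
3    B     59       6    51                 354
4    D     70       5    63                 350
5    B      9       6    51                  54
6    D      3       3    63                   9
7    D     21       6    63                 126
filter rows where zone == 'D':
  zone  miles  riders  mins  riders_times_miles
0    D     41       6    63                 246
1    D     17       5    63                  85
2    D     71       5    63                 355
4    D     70       5    63                 350
6    D      3       3    63                   9
7    D     21       6    63                 126
Hence 350.

350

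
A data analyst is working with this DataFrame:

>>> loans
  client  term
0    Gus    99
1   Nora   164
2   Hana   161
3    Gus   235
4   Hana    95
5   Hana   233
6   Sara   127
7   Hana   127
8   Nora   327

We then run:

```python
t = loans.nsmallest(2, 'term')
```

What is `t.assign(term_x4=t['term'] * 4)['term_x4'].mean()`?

388.0

take 2 rows with smallest term:
  client  term
4   Hana    95
0    Gus    99
add column term_x4 = t['term'] * 4:
  client  term  term_x4
4   Hana    95      380
0    Gus    99      396
Then the mean of column 'term_x4': 388.0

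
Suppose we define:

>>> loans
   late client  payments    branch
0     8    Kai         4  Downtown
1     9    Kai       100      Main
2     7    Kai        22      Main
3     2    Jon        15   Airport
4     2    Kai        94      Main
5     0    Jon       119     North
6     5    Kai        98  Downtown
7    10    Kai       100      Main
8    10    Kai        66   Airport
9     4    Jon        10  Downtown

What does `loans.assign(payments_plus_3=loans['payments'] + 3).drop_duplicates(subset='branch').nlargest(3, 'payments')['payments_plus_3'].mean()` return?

81.0

add column payments_plus_3 = loans['payments'] + 3:
   late client  payments    branch  payments_plus_3
0     8    Kai         4  Downtown                7
1     9    Kai       100      Main              103
2     7    Kai        22      Main               25
3     2    Jon        15   Airport               18
4     2    Kai        94      Main               97
5     0    Jon       119     North              122
6     5    Kai        98  Downtown              101
7    10    Kai       100      Main              103
8    10    Kai        66   Airport               69
9     4    Jon        10  Downtown               13
drop duplicate branch (keep=first):
   late client  payments    branch  payments_plus_3
0     8    Kai         4  Downtown                7
1     9    Kai       100      Main              103
3     2    Jon        15   Airport               18
5     0    Jon       119     North              122
take 3 rows with largest payments:
   late client  payments   branch  payments_plus_3
5     0    Jon       119    North              122
1     9    Kai       100     Main              103
3     2    Jon        15  Airport               18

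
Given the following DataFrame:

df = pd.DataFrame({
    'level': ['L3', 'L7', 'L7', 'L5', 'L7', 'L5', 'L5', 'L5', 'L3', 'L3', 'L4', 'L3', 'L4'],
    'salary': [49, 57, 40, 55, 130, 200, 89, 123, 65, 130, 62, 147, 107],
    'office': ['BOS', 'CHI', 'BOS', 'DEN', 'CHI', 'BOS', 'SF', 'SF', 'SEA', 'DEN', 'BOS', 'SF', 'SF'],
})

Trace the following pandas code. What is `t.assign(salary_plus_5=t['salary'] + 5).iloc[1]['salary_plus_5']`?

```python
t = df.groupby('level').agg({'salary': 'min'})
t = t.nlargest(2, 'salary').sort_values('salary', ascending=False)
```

group by level, min of salary:
       salary
level        
L3         49
L4         62
L5         55
L7         40
take 2 rows with largest salary:
       salary
level        
L4         62
L5         55
sort by salary descending:
       salary
level        
L4         62
L5         55
add column salary_plus_5 = t['salary'] + 5:
       salary  salary_plus_5
level                       
L4         62             67
L5         55             60
The value at position 1, column 'salary_plus_5' is 60.

60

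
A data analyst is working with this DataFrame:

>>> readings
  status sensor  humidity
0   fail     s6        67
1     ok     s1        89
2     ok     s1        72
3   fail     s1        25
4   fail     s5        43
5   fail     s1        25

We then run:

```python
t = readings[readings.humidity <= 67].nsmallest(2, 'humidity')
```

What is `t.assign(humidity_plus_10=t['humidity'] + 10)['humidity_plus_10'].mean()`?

35.0

filter rows where humidity <= 67:
  status sensor  humidity
0   fail     s6        67
3   fail     s1        25
4   fail     s5        43
5   fail     s1        25
take 2 rows with smallest humidity:
  status sensor  humidity
3   fail     s1        25
5   fail     s1        25
add column humidity_plus_10 = t['humidity'] + 10:
  status sensor  humidity  humidity_plus_10
3   fail     s1        25                35
5   fail     s1        25                35
So mean() = 35.0.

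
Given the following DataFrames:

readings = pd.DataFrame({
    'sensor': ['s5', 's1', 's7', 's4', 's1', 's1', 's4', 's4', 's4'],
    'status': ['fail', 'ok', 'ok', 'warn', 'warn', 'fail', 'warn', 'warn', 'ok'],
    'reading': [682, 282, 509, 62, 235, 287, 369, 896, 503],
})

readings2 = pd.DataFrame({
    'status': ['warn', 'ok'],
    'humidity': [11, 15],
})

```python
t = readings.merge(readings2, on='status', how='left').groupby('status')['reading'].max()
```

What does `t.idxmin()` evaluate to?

merge on 'status' (how='left') → 9 rows:
  sensor status  reading  humidity
0     s5   fail      682       NaN
1     s1     ok      282      15.0
2     s7     ok      509      15.0
3     s4   warn       62      11.0
4     s1   warn      235      11.0
5     s1   fail      287       NaN
6     s4   warn      369      11.0
7     s4   warn      896      11.0
8     s4     ok      503      15.0
group by status, max of reading:
status
fail    682
ok      509
warn    896
Name: reading, dtype: int64
Reading off the label with the smallest value, we get ok.

ok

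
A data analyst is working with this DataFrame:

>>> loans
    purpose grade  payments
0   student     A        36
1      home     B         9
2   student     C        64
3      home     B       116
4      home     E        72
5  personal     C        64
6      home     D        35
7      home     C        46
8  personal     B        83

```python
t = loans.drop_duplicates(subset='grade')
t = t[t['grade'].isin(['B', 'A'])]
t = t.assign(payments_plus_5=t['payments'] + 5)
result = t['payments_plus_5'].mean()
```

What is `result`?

27.5

drop duplicate grade (keep=first):
   purpose grade  payments
0  student     A        36
1     home     B         9
2  student     C        64
4     home     E        72
6     home     D        35
filter rows where grade in ['B', 'A']:
   purpose grade  payments
0  student     A        36
1     home     B         9
add column payments_plus_5 = t['payments'] + 5:
   purpose grade  payments  payments_plus_5
0  student     A        36               41
1     home     B         9               14
So mean() = 27.5.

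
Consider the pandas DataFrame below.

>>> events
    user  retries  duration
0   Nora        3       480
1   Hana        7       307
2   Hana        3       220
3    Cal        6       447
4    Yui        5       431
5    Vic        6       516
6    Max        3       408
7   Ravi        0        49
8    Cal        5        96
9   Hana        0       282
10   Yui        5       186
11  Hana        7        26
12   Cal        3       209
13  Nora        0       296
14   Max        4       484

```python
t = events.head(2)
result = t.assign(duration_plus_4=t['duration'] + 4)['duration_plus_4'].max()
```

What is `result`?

take first 2 rows:
   user  retries  duration
0  Nora        3       480
1  Hana        7       307
add column duration_plus_4 = t['duration'] + 4:
   user  retries  duration  duration_plus_4
0  Nora        3       480              484
1  Hana        7       307              311

484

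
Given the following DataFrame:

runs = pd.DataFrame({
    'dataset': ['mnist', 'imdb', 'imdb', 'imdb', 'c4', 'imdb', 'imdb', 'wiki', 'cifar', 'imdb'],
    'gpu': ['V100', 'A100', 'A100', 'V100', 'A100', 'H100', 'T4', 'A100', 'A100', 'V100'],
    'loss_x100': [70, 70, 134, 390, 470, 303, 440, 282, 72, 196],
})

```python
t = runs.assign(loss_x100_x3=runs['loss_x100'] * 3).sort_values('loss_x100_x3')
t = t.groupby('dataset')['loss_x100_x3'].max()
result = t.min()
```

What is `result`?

add column loss_x100_x3 = runs['loss_x100'] * 3:
  dataset   gpu  loss_x100  loss_x100_x3
0   mnist  V100         70           210
1    imdb  A100         70           210
2    imdb  A100        134           402
3    imdb  V100        390          1170
4      c4  A100        470          1410
5    imdb  H100        303           909
6    imdb    T4        440          1320
7    wiki  A100        282           846
8   cifar  A100         72           216
9    imdb  V100        196           588
sort by loss_x100_x3:
  dataset   gpu  loss_x100  loss_x100_x3
0   mnist  V100         70           210
1    imdb  A100         70           210
8   cifar  A100         72           216
2    imdb  A100        134           402
9    imdb  V100        196           588
7    wiki  A100        282           846
5    imdb  H100        303           909
3    imdb  V100        390          1170
6    imdb    T4        440          1320
4      c4  A100        470          1410
group by dataset, max of loss_x100_x3:
dataset
c4       1410
cifar     216
imdb     1320
mnist     210
wiki      846
Name: loss_x100_x3, dtype: int64
The min of the resulting series is 210.

210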